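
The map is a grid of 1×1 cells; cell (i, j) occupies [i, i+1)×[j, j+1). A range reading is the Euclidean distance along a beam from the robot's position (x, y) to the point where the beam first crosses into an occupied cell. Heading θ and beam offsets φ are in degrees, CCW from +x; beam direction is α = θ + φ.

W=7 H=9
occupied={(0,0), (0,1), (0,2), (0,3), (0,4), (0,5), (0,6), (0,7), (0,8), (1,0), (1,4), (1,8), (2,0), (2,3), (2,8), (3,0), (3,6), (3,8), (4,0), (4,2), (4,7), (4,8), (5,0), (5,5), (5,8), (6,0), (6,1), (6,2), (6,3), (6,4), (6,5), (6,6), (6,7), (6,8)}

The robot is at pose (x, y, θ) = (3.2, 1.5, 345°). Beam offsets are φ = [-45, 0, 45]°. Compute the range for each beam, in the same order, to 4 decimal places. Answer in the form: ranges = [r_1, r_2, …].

ranges = [0.5774, 1.9319, 1.0000]

beam 1: φ=-45°, α=300°
  d=(0.5000,-0.8660)  start (3,1)  tX=1.6000 tY=0.5774  stride 1/|dx|=2.0000 1/|dy|=1.1547
    cross y-line → (3,0), t=0.5774 (wall)
  → r_1 = 0.5774
beam 2: φ=0°, α=345°
  d=(0.9659,-0.2588)  start (3,1)  tX=0.8282 tY=1.9319  stride 1/|dx|=1.0353 1/|dy|=3.8637
    cross x-line → (4,1), t=0.8282
    cross x-line → (5,1), t=1.8635
    cross y-line → (5,0), t=1.9319 (wall)
  → r_2 = 1.9319
beam 3: φ=45°, α=30°
  d=(0.8660,0.5000)  start (3,1)  tX=0.9238 tY=1.0000  stride 1/|dx|=1.1547 1/|dy|=2.0000
    cross x-line → (4,1), t=0.9238
    cross y-line → (4,2), t=1.0000 (wall)
  → r_3 = 1.0000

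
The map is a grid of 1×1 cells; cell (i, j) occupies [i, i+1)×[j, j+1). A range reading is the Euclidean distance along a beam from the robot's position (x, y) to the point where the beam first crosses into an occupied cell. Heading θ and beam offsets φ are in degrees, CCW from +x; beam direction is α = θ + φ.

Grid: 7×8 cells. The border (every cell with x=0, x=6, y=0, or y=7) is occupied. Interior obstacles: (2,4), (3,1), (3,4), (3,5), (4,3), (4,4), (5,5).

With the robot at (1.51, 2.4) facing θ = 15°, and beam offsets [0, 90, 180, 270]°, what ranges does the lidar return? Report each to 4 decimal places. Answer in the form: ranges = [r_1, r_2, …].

beam 1: φ=0°, α=15°
  d=(0.9659,0.2588)  start (1,2)  tX=0.5073 tY=2.3182  stride 1/|dx|=1.0353 1/|dy|=3.8637
    cross x-line → (2,2), t=0.5073
    cross x-line → (3,2), t=1.5426
    cross y-line → (3,3), t=2.3182
    cross x-line → (4,3), t=2.5778 (wall)
  → r_1 = 2.5778
beam 2: φ=90°, α=105°
  d=(-0.2588,0.9659)  start (1,2)  tX=1.9705 tY=0.6212  stride 1/|dx|=3.8637 1/|dy|=1.0353
    cross y-line → (1,3), t=0.6212
    cross y-line → (1,4), t=1.6564
    cross x-line → (0,4), t=1.9705 (wall)
  → r_2 = 1.9705
beam 3: φ=180°, α=195°
  d=(-0.9659,-0.2588)  start (1,2)  tX=0.5280 tY=1.5455  stride 1/|dx|=1.0353 1/|dy|=3.8637
    cross x-line → (0,2), t=0.5280 (wall)
  → r_3 = 0.5280
beam 4: φ=270°, α=285°
  d=(0.2588,-0.9659)  start (1,2)  tX=1.8932 tY=0.4141  stride 1/|dx|=3.8637 1/|dy|=1.0353
    cross y-line → (1,1), t=0.4141
    cross y-line → (1,0), t=1.4494 (wall)
  → r_4 = 1.4494

ranges = [2.5778, 1.9705, 0.5280, 1.4494]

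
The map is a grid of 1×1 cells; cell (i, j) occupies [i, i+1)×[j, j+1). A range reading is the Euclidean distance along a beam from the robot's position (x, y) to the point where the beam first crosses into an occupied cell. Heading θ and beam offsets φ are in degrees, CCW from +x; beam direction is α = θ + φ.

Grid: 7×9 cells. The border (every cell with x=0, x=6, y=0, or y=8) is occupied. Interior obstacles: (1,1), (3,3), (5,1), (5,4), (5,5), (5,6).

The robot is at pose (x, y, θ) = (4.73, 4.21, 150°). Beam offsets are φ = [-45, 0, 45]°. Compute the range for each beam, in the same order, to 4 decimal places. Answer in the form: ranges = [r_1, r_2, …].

beam 1: φ=-45°, α=105°
  cosα=-0.2588 sinα=0.9659 | (4,4) | tMaxX 2.8205 tMaxY 0.8179 | tΔX 3.8637 tΔY 1.0353
    t=0.8179 [y] (4,5)
    t=1.8531 [y] (4,6)
    t=2.8205 [x] (3,6)
    t=2.8884 [y] (3,7)
    t=3.9237 [y] (3,8) — stop
  → r_1 = 3.9237
beam 2: φ=0°, α=150°
  cosα=-0.8660 sinα=0.5000 | (4,4) | tMaxX 0.8429 tMaxY 1.5800 | tΔX 1.1547 tΔY 2.0000
    t=0.8429 [x] (3,4)
    t=1.5800 [y] (3,5)
    t=1.9976 [x] (2,5)
    t=3.1523 [x] (1,5)
    t=3.5800 [y] (1,6)
    t=4.3070 [x] (0,6) — stop
  → r_2 = 4.3070
beam 3: φ=45°, α=195°
  cosα=-0.9659 sinα=-0.2588 | (4,4) | tMaxX 0.7558 tMaxY 0.8114 | tΔX 1.0353 tΔY 3.8637
    t=0.7558 [x] (3,4)
    t=0.8114 [y] (3,3) — stop
  → r_3 = 0.8114

ranges = [3.9237, 4.3070, 0.8114]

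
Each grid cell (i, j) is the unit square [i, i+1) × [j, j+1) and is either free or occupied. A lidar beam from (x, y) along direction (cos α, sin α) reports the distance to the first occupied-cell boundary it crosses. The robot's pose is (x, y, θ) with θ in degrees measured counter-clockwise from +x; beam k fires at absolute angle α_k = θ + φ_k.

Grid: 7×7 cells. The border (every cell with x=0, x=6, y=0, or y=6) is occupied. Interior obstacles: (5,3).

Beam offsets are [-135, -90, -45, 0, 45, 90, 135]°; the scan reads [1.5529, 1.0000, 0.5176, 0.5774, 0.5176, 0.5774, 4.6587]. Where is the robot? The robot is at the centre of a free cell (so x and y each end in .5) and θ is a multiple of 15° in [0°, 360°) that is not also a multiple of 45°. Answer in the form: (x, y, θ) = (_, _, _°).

(x, y, θ) = (5.5, 2.5, 30°)

Enumerate (i+0.5, j+0.5, θ) over the 24 free cells and 16 admissible headings. For each, cast all 7 beams and compare to the given ranges.
  (3.5, 5.5, 165°): beam 1 = 1.0000 ≠ 1.5529 ✗
  (2.5, 3.5, 345°): beam 1 = 1.7321 ≠ 1.5529 ✗
  (1.5, 5.5, 120°): beam 1 = 4.6587 ≠ 1.5529 ✗
  (4.5, 4.5, 195°): beam 1 = 1.7321 ≠ 1.5529 ✗
  …
  (5.5, 2.5, 30°): r_1=1.5529, r_2=1.0000, r_3=0.5176, r_4=0.5774, r_5=0.5176, r_6=0.5774, r_7=4.6587 — all match ✓
Only this pose fits every beam.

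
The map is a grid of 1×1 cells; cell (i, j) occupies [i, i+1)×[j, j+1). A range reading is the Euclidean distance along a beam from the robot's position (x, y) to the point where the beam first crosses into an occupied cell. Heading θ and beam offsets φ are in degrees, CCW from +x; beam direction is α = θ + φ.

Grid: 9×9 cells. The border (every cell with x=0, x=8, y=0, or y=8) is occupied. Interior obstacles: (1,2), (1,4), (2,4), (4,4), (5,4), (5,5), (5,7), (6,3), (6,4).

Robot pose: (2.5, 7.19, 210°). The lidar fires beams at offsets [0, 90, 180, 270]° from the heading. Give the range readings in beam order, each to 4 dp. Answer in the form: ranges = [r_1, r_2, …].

beam 1: φ=0°, α=210°
  direction (-0.8660, -0.5000); cell (2,7); t to first gridline: x 0.5774, y 0.3800 (then +1.1547 / +2.0000)
    (2,6) via y @ 0.3800
    (1,6) via x @ 0.5774
    (0,6) via x @ 1.7321  # hit
  → r_1 = 1.7321
beam 2: φ=90°, α=300°
  direction (0.5000, -0.8660); cell (2,7); t to first gridline: x 1.0000, y 0.2194 (then +2.0000 / +1.1547)
    (2,6) via y @ 0.2194
    (3,6) via x @ 1.0000
    (3,5) via y @ 1.3741
    (3,4) via y @ 2.5288
    (4,4) via x @ 3.0000  # hit
  → r_2 = 3.0000
beam 3: φ=180°, α=30°
  direction (0.8660, 0.5000); cell (2,7); t to first gridline: x 0.5774, y 1.6200 (then +1.1547 / +2.0000)
    (3,7) via x @ 0.5774
    (3,8) via y @ 1.6200  # hit
  → r_3 = 1.6200
beam 4: φ=270°, α=120°
  direction (-0.5000, 0.8660); cell (2,7); t to first gridline: x 1.0000, y 0.9353 (then +2.0000 / +1.1547)
    (2,8) via y @ 0.9353  # hit
  → r_4 = 0.9353

ranges = [1.7321, 3.0000, 1.6200, 0.9353]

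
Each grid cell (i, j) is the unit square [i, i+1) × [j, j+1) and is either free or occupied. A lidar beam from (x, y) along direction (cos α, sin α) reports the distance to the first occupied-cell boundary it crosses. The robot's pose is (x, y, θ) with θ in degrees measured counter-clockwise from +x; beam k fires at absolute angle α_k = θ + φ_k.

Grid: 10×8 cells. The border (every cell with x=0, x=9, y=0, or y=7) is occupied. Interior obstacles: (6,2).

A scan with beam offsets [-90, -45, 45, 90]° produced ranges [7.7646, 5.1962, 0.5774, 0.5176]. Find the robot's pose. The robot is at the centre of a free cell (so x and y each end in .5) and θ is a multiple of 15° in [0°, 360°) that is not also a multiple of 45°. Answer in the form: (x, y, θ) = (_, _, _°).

Candidates: 47 free-cell centres × 16 headings = 752 poses. Raycast each; keep the one whose scan matches to 4 dp.
  (6.5, 3.5, 195°): beam 1 = 3.6235 ≠ 7.7646 ✗
  (7.5, 6.5, 345°): beam 1 = 3.6235 ≠ 7.7646 ✗
  (7.5, 1.5, 330°): beam 1 = 0.5774 ≠ 7.7646 ✗
  (5.5, 5.5, 120°): beam 1 = 3.0000 ≠ 7.7646 ✗
  …
  (1.5, 2.5, 105°): r_1=7.7646, r_2=5.1962, r_3=0.5774, r_4=0.5176 — all match ✓
Unique over the lattice → pose = (1.5, 2.5, 105°).

(x, y, θ) = (1.5, 2.5, 105°)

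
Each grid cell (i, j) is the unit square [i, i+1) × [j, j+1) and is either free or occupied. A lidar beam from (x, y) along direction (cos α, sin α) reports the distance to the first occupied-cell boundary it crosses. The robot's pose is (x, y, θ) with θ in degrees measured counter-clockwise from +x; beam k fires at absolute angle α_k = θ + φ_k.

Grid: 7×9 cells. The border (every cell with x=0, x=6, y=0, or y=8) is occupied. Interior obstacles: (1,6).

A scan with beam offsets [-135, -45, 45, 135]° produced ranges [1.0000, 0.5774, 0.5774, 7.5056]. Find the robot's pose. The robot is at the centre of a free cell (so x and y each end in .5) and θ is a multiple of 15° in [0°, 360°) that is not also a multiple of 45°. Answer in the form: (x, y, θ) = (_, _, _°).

Enumerate (i+0.5, j+0.5, θ) over the 34 free cells and 16 admissible headings. For each, cast all 4 beams and compare to the given ranges.
  (4.5, 4.5, 240°): beam 1 = 3.6235 ≠ 1.0000 ✗
  (2.5, 2.5, 210°): beam 1 = 5.6940 ≠ 1.0000 ✗
  (5.5, 7.5, 300°): beam 1 = 1.9319 ≠ 1.0000 ✗
  (2.5, 4.5, 15°): beam 1 = 3.0000 ≠ 1.0000 ✗
  …
  (5.5, 1.5, 345°): r_1=1.0000, r_2=0.5774, r_3=0.5774, r_4=7.5056 — all match ✓
Unique over the lattice → pose = (5.5, 1.5, 345°).

(x, y, θ) = (5.5, 1.5, 345°)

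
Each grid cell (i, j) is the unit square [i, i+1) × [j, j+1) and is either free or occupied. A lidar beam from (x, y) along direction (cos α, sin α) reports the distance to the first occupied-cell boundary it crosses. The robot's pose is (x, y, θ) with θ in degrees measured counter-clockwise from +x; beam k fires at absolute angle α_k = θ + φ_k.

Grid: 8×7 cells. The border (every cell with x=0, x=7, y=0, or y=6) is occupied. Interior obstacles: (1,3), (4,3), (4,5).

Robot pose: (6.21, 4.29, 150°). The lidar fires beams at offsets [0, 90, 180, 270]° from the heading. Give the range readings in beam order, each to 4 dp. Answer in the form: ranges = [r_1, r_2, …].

beam 1: φ=0°, α=150°
  dir = (cos 150°, sin 150°) = (-0.8660, 0.5000); from cell (6,4)
  next x-line at t=0.2425, next y-line at t=1.4200; Δt_x=1.1547, Δt_y=2.0000
    x: enter (5,4) at t=0.2425
    x: enter (4,4) at t=1.3972
    y: enter (4,5) at t=1.4200 ← occupied
  → r_1 = 1.4200
beam 2: φ=90°, α=240°
  dir = (cos 240°, sin 240°) = (-0.5000, -0.8660); from cell (6,4)
  next x-line at t=0.4200, next y-line at t=0.3349; Δt_x=2.0000, Δt_y=1.1547
    y: enter (6,3) at t=0.3349
    x: enter (5,3) at t=0.4200
    y: enter (5,2) at t=1.4896
    x: enter (4,2) at t=2.4200
    y: enter (4,1) at t=2.6443
    y: enter (4,0) at t=3.7990 ← occupied
  → r_2 = 3.7990
beam 3: φ=180°, α=330°
  dir = (cos 330°, sin 330°) = (0.8660, -0.5000); from cell (6,4)
  next x-line at t=0.9122, next y-line at t=0.5800; Δt_x=1.1547, Δt_y=2.0000
    y: enter (6,3) at t=0.5800
    x: enter (7,3) at t=0.9122 ← occupied
  → r_3 = 0.9122
beam 4: φ=270°, α=60°
  dir = (cos 60°, sin 60°) = (0.5000, 0.8660); from cell (6,4)
  next x-line at t=1.5800, next y-line at t=0.8198; Δt_x=2.0000, Δt_y=1.1547
    y: enter (6,5) at t=0.8198
    x: enter (7,5) at t=1.5800 ← occupied
  → r_4 = 1.5800

ranges = [1.4200, 3.7990, 0.9122, 1.5800]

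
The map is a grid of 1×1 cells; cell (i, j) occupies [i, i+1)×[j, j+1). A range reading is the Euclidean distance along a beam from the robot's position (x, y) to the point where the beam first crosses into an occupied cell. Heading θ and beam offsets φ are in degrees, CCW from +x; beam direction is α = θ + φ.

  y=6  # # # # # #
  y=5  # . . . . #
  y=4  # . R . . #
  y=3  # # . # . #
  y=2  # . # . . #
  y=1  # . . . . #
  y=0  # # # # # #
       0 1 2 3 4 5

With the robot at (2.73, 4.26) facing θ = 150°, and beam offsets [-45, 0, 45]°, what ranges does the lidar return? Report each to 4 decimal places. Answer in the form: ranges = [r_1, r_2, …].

ranges = [1.8014, 1.9976, 1.0046]

beam 1: φ=-45°, α=105°
  d=(-0.2588,0.9659)  start (2,4)  tX=2.8205 tY=0.7661  stride 1/|dx|=3.8637 1/|dy|=1.0353
    cross y-line → (2,5), t=0.7661
    cross y-line → (2,6), t=1.8014 (wall)
  → r_1 = 1.8014
beam 2: φ=0°, α=150°
  d=(-0.8660,0.5000)  start (2,4)  tX=0.8429 tY=1.4800  stride 1/|dx|=1.1547 1/|dy|=2.0000
    cross x-line → (1,4), t=0.8429
    cross y-line → (1,5), t=1.4800
    cross x-line → (0,5), t=1.9976 (wall)
  → r_2 = 1.9976
beam 3: φ=45°, α=195°
  d=(-0.9659,-0.2588)  start (2,4)  tX=0.7558 tY=1.0046  stride 1/|dx|=1.0353 1/|dy|=3.8637
    cross x-line → (1,4), t=0.7558
    cross y-line → (1,3), t=1.0046 (wall)
  → r_3 = 1.0046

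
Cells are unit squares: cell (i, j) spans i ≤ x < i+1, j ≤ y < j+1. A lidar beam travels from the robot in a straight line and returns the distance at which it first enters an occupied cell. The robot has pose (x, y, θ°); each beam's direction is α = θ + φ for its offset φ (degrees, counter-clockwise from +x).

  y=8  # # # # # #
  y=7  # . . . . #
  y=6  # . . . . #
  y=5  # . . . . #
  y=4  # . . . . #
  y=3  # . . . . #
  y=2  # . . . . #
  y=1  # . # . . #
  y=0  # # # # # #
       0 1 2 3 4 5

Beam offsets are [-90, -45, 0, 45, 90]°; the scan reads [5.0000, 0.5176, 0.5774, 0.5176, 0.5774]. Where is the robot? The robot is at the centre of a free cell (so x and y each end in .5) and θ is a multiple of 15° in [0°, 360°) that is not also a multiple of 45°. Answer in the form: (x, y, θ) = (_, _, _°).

(x, y, θ) = (3.5, 1.5, 210°)

Enumerate (i+0.5, j+0.5, θ) over the 27 free cells and 16 admissible headings. For each, cast all 5 beams and compare to the given ranges.
  (4.5, 5.5, 165°): beam 1 = 1.9319 ≠ 5.0000 ✗
  (2.5, 6.5, 210°): beam 1 = 1.7321 ≠ 5.0000 ✗
  (2.5, 6.5, 30°): beam 2 = 2.5882 ≠ 0.5176 ✗
  (3.5, 4.5, 210°): beam 1 = 4.0415 ≠ 5.0000 ✗
  (2.5, 2.5, 285°): beam 1 = 1.5529 ≠ 5.0000 ✗
  …
  (3.5, 1.5, 210°): r_1=5.0000, r_2=0.5176, r_3=0.5774, r_4=0.5176, r_5=0.5774 — all match ✓
Only this pose fits every beam.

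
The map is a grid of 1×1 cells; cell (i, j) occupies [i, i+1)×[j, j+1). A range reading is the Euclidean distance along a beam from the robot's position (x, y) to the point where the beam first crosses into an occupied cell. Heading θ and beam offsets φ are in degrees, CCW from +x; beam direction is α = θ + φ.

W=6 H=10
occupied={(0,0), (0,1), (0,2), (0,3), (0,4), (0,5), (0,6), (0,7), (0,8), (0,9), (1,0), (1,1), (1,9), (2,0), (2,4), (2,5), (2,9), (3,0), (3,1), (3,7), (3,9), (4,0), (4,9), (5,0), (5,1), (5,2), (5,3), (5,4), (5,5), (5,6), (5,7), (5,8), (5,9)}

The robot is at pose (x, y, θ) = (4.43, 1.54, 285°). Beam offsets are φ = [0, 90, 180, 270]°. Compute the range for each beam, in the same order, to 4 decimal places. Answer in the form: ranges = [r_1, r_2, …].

beam 1: φ=0°, α=285°
  direction (0.2588, -0.9659); cell (4,1); t to first gridline: x 2.2023, y 0.5590 (then +3.8637 / +1.0353)
    (4,0) via y @ 0.5590  # hit
  → r_1 = 0.5590
beam 2: φ=90°, α=15°
  direction (0.9659, 0.2588); cell (4,1); t to first gridline: x 0.5901, y 1.7773 (then +1.0353 / +3.8637)
    (5,1) via x @ 0.5901  # hit
  → r_2 = 0.5901
beam 3: φ=180°, α=105°
  direction (-0.2588, 0.9659); cell (4,1); t to first gridline: x 1.6614, y 0.4762 (then +3.8637 / +1.0353)
    (4,2) via y @ 0.4762
    (4,3) via y @ 1.5115
    (3,3) via x @ 1.6614
    (3,4) via y @ 2.5468
    (3,5) via y @ 3.5821
    (3,6) via y @ 4.6173
    (2,6) via x @ 5.5251
    (2,7) via y @ 5.6526
    (2,8) via y @ 6.6879
    (2,9) via y @ 7.7232  # hit
  → r_3 = 7.7232
beam 4: φ=270°, α=195°
  direction (-0.9659, -0.2588); cell (4,1); t to first gridline: x 0.4452, y 2.0864 (then +1.0353 / +3.8637)
    (3,1) via x @ 0.4452  # hit
  → r_4 = 0.4452

ranges = [0.5590, 0.5901, 7.7232, 0.4452]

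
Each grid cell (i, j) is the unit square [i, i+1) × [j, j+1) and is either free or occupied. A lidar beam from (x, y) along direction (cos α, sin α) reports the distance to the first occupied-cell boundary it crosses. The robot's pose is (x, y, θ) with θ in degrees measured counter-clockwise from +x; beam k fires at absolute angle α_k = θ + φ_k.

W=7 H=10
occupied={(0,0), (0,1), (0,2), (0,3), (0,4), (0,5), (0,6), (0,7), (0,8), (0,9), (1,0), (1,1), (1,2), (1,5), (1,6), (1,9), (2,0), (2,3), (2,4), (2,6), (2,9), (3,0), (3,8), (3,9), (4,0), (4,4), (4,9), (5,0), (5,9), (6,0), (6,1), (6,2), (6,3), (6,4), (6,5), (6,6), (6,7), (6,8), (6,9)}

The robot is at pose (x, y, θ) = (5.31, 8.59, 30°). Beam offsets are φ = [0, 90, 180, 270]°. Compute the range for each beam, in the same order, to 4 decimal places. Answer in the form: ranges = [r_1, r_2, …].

ranges = [0.7967, 0.4734, 3.1800, 1.3800]

beam 1: φ=0°, α=30°
  d=(0.8660,0.5000)  start (5,8)  tX=0.7967 tY=0.8200  stride 1/|dx|=1.1547 1/|dy|=2.0000
    cross x-line → (6,8), t=0.7967 (wall)
  → r_1 = 0.7967
beam 2: φ=90°, α=120°
  d=(-0.5000,0.8660)  start (5,8)  tX=0.6200 tY=0.4734  stride 1/|dx|=2.0000 1/|dy|=1.1547
    cross y-line → (5,9), t=0.4734 (wall)
  → r_2 = 0.4734
beam 3: φ=180°, α=210°
  d=(-0.8660,-0.5000)  start (5,8)  tX=0.3580 tY=1.1800  stride 1/|dx|=1.1547 1/|dy|=2.0000
    cross x-line → (4,8), t=0.3580
    cross y-line → (4,7), t=1.1800
    cross x-line → (3,7), t=1.5127
    cross x-line → (2,7), t=2.6674
    cross y-line → (2,6), t=3.1800 (wall)
  → r_3 = 3.1800
beam 4: φ=270°, α=300°
  d=(0.5000,-0.8660)  start (5,8)  tX=1.3800 tY=0.6813  stride 1/|dx|=2.0000 1/|dy|=1.1547
    cross y-line → (5,7), t=0.6813
    cross x-line → (6,7), t=1.3800 (wall)
  → r_4 = 1.3800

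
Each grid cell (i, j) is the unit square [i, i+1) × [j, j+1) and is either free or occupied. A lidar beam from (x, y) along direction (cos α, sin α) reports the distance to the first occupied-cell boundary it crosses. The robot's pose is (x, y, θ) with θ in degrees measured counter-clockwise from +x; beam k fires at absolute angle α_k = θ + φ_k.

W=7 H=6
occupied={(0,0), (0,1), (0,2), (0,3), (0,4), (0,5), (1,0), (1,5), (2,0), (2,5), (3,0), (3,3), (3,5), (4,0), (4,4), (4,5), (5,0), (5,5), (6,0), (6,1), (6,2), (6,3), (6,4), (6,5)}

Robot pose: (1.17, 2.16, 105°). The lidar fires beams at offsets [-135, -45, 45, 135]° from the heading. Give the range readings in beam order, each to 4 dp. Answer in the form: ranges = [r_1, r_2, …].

ranges = [2.3200, 3.2793, 0.1963, 0.3400]

beam 1: φ=-135°, α=330°
  direction (0.8660, -0.5000); cell (1,2); t to first gridline: x 0.9584, y 0.3200 (then +1.1547 / +2.0000)
    (1,1) via y @ 0.3200
    (2,1) via x @ 0.9584
    (3,1) via x @ 2.1131
    (3,0) via y @ 2.3200  # hit
  → r_1 = 2.3200
beam 2: φ=-45°, α=60°
  direction (0.5000, 0.8660); cell (1,2); t to first gridline: x 1.6600, y 0.9699 (then +2.0000 / +1.1547)
    (1,3) via y @ 0.9699
    (2,3) via x @ 1.6600
    (2,4) via y @ 2.1246
    (2,5) via y @ 3.2793  # hit
  → r_2 = 3.2793
beam 3: φ=45°, α=150°
  direction (-0.8660, 0.5000); cell (1,2); t to first gridline: x 0.1963, y 1.6800 (then +1.1547 / +2.0000)
    (0,2) via x @ 0.1963  # hit
  → r_3 = 0.1963
beam 4: φ=135°, α=240°
  direction (-0.5000, -0.8660); cell (1,2); t to first gridline: x 0.3400, y 0.1848 (then +2.0000 / +1.1547)
    (1,1) via y @ 0.1848
    (0,1) via x @ 0.3400  # hit
  → r_4 = 0.3400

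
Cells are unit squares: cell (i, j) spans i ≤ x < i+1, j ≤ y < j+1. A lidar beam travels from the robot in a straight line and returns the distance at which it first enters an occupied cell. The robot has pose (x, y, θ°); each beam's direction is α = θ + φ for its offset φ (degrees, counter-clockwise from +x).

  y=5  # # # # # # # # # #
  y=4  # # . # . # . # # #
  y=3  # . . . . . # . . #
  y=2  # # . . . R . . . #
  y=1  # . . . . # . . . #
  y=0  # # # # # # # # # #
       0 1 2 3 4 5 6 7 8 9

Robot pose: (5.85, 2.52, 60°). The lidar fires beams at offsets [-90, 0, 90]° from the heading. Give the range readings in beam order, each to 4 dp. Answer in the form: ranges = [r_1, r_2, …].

ranges = [3.0400, 0.5543, 2.9600]

beam 1: φ=-90°, α=330°
  dir = (cos 330°, sin 330°) = (0.8660, -0.5000); from cell (5,2)
  next x-line at t=0.1732, next y-line at t=1.0400; Δt_x=1.1547, Δt_y=2.0000
    x: enter (6,2) at t=0.1732
    y: enter (6,1) at t=1.0400
    x: enter (7,1) at t=1.3279
    x: enter (8,1) at t=2.4826
    y: enter (8,0) at t=3.0400 ← occupied
  → r_1 = 3.0400
beam 2: φ=0°, α=60°
  dir = (cos 60°, sin 60°) = (0.5000, 0.8660); from cell (5,2)
  next x-line at t=0.3000, next y-line at t=0.5543; Δt_x=2.0000, Δt_y=1.1547
    x: enter (6,2) at t=0.3000
    y: enter (6,3) at t=0.5543 ← occupied
  → r_2 = 0.5543
beam 3: φ=90°, α=150°
  dir = (cos 150°, sin 150°) = (-0.8660, 0.5000); from cell (5,2)
  next x-line at t=0.9815, next y-line at t=0.9600; Δt_x=1.1547, Δt_y=2.0000
    y: enter (5,3) at t=0.9600
    x: enter (4,3) at t=0.9815
    x: enter (3,3) at t=2.1362
    y: enter (3,4) at t=2.9600 ← occupied
  → r_3 = 2.9600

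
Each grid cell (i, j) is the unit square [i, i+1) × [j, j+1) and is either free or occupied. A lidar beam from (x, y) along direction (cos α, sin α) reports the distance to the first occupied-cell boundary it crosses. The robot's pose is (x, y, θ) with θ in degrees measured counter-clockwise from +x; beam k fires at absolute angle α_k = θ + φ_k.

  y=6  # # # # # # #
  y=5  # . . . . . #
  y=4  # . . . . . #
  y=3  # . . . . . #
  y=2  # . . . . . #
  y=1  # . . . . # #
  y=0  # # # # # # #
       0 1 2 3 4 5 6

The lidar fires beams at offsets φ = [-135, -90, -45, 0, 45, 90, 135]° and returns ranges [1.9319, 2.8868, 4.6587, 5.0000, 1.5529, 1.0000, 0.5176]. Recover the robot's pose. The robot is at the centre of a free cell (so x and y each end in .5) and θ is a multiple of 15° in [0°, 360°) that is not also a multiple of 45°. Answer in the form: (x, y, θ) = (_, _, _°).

(x, y, θ) = (5.5, 3.5, 210°)

Candidates: 24 free-cell centres × 16 headings = 384 poses. Raycast each; keep the one whose scan matches to 4 dp.
  (4.5, 4.5, 105°): beam 1 = 1.7321 ≠ 1.9319 ✗
  (5.5, 5.5, 195°): beam 1 = 0.5774 ≠ 1.9319 ✗
  (4.5, 5.5, 330°): beam 1 = 3.6235 ≠ 1.9319 ✗
  (2.5, 4.5, 75°): beam 1 = 4.0415 ≠ 1.9319 ✗
  …
  (5.5, 3.5, 210°): r_1=1.9319, r_2=2.8868, r_3=4.6587, r_4=5.0000, r_5=1.5529, r_6=1.0000, r_7=0.5176 — all match ✓
Only this pose fits every beam.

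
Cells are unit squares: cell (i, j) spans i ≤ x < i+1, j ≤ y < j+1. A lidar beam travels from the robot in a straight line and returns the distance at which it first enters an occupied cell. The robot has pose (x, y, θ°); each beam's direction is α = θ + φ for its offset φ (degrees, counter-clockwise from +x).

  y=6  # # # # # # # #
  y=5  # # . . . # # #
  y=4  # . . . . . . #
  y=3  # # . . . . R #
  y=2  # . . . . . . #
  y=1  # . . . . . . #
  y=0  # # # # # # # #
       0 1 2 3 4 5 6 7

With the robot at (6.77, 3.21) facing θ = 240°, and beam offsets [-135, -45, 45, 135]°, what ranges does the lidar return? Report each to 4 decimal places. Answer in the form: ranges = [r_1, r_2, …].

ranges = [1.8531, 5.9735, 0.8887, 0.2381]

beam 1: φ=-135°, α=105°
  d=(-0.2588,0.9659)  start (6,3)  tX=2.9751 tY=0.8179  stride 1/|dx|=3.8637 1/|dy|=1.0353
    cross y-line → (6,4), t=0.8179
    cross y-line → (6,5), t=1.8531 (wall)
  → r_1 = 1.8531
beam 2: φ=-45°, α=195°
  d=(-0.9659,-0.2588)  start (6,3)  tX=0.7972 tY=0.8114  stride 1/|dx|=1.0353 1/|dy|=3.8637
    cross x-line → (5,3), t=0.7972
    cross y-line → (5,2), t=0.8114
    cross x-line → (4,2), t=1.8324
    cross x-line → (3,2), t=2.8677
    cross x-line → (2,2), t=3.9030
    cross y-line → (2,1), t=4.6751
    cross x-line → (1,1), t=4.9383
    cross x-line → (0,1), t=5.9735 (wall)
  → r_2 = 5.9735
beam 3: φ=45°, α=285°
  d=(0.2588,-0.9659)  start (6,3)  tX=0.8887 tY=0.2174  stride 1/|dx|=3.8637 1/|dy|=1.0353
    cross y-line → (6,2), t=0.2174
    cross x-line → (7,2), t=0.8887 (wall)
  → r_3 = 0.8887
beam 4: φ=135°, α=15°
  d=(0.9659,0.2588)  start (6,3)  tX=0.2381 tY=3.0523  stride 1/|dx|=1.0353 1/|dy|=3.8637
    cross x-line → (7,3), t=0.2381 (wall)
  → r_4 = 0.2381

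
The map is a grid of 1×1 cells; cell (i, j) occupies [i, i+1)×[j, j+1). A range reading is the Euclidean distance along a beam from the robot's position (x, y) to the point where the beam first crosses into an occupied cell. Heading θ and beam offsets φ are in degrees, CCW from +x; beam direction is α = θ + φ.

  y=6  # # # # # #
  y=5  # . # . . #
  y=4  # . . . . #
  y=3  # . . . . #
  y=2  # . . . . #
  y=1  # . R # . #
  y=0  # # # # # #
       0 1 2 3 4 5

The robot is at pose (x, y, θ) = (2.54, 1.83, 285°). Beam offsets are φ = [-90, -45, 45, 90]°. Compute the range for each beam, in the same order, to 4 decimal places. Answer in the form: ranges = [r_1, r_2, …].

ranges = [1.5943, 0.9584, 0.5312, 0.4762]

beam 1: φ=-90°, α=195°
  direction (-0.9659, -0.2588); cell (2,1); t to first gridline: x 0.5590, y 3.2069 (then +1.0353 / +3.8637)
    (1,1) via x @ 0.5590
    (0,1) via x @ 1.5943  # hit
  → r_1 = 1.5943
beam 2: φ=-45°, α=240°
  direction (-0.5000, -0.8660); cell (2,1); t to first gridline: x 1.0800, y 0.9584 (then +2.0000 / +1.1547)
    (2,0) via y @ 0.9584  # hit
  → r_2 = 0.9584
beam 3: φ=45°, α=330°
  direction (0.8660, -0.5000); cell (2,1); t to first gridline: x 0.5312, y 1.6600 (then +1.1547 / +2.0000)
    (3,1) via x @ 0.5312  # hit
  → r_3 = 0.5312
beam 4: φ=90°, α=15°
  direction (0.9659, 0.2588); cell (2,1); t to first gridline: x 0.4762, y 0.6568 (then +1.0353 / +3.8637)
    (3,1) via x @ 0.4762  # hit
  → r_4 = 0.4762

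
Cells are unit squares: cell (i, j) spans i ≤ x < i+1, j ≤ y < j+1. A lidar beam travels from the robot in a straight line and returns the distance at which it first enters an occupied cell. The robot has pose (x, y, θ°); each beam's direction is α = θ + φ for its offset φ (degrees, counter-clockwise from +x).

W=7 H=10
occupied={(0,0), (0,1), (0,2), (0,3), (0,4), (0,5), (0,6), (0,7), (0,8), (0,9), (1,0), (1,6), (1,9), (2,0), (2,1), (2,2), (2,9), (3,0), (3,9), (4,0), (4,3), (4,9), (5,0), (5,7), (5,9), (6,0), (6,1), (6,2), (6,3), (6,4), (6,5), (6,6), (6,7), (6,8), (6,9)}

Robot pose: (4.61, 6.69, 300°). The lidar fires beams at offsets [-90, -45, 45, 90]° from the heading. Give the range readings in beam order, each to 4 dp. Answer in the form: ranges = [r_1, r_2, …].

ranges = [4.1685, 5.8907, 1.4390, 0.6200]

beam 1: φ=-90°, α=210°
  d=(-0.8660,-0.5000)  start (4,6)  tX=0.7044 tY=1.3800  stride 1/|dx|=1.1547 1/|dy|=2.0000
    cross x-line → (3,6), t=0.7044
    cross y-line → (3,5), t=1.3800
    cross x-line → (2,5), t=1.8591
    cross x-line → (1,5), t=3.0138
    cross y-line → (1,4), t=3.3800
    cross x-line → (0,4), t=4.1685 (wall)
  → r_1 = 4.1685
beam 2: φ=-45°, α=255°
  d=(-0.2588,-0.9659)  start (4,6)  tX=2.3569 tY=0.7143  stride 1/|dx|=3.8637 1/|dy|=1.0353
    cross y-line → (4,5), t=0.7143
    cross y-line → (4,4), t=1.7496
    cross x-line → (3,4), t=2.3569
    cross y-line → (3,3), t=2.7849
    cross y-line → (3,2), t=3.8202
    cross y-line → (3,1), t=4.8554
    cross y-line → (3,0), t=5.8907 (wall)
  → r_2 = 5.8907
beam 3: φ=45°, α=345°
  d=(0.9659,-0.2588)  start (4,6)  tX=0.4038 tY=2.6660  stride 1/|dx|=1.0353 1/|dy|=3.8637
    cross x-line → (5,6), t=0.4038
    cross x-line → (6,6), t=1.4390 (wall)
  → r_3 = 1.4390
beam 4: φ=90°, α=30°
  d=(0.8660,0.5000)  start (4,6)  tX=0.4503 tY=0.6200  stride 1/|dx|=1.1547 1/|dy|=2.0000
    cross x-line → (5,6), t=0.4503
    cross y-line → (5,7), t=0.6200 (wall)
  → r_4 = 0.6200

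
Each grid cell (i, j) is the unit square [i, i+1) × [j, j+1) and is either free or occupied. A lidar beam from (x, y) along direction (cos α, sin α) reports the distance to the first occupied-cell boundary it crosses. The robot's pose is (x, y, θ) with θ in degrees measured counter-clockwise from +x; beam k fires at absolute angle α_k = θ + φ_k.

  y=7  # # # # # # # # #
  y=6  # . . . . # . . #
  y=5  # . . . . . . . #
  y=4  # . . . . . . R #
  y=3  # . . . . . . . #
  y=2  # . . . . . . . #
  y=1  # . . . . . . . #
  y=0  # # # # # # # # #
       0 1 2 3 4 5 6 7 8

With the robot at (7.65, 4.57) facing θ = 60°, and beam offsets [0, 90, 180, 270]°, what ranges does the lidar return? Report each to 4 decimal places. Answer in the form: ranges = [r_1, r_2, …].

beam 1: φ=0°, α=60°
  d=(0.5000,0.8660)  start (7,4)  tX=0.7000 tY=0.4965  stride 1/|dx|=2.0000 1/|dy|=1.1547
    cross y-line → (7,5), t=0.4965
    cross x-line → (8,5), t=0.7000 (wall)
  → r_1 = 0.7000
beam 2: φ=90°, α=150°
  d=(-0.8660,0.5000)  start (7,4)  tX=0.7506 tY=0.8600  stride 1/|dx|=1.1547 1/|dy|=2.0000
    cross x-line → (6,4), t=0.7506
    cross y-line → (6,5), t=0.8600
    cross x-line → (5,5), t=1.9053
    cross y-line → (5,6), t=2.8600 (wall)
  → r_2 = 2.8600
beam 3: φ=180°, α=240°
  d=(-0.5000,-0.8660)  start (7,4)  tX=1.3000 tY=0.6582  stride 1/|dx|=2.0000 1/|dy|=1.1547
    cross y-line → (7,3), t=0.6582
    cross x-line → (6,3), t=1.3000
    cross y-line → (6,2), t=1.8129
    cross y-line → (6,1), t=2.9676
    cross x-line → (5,1), t=3.3000
    cross y-line → (5,0), t=4.1223 (wall)
  → r_3 = 4.1223
beam 4: φ=270°, α=330°
  d=(0.8660,-0.5000)  start (7,4)  tX=0.4041 tY=1.1400  stride 1/|dx|=1.1547 1/|dy|=2.0000
    cross x-line → (8,4), t=0.4041 (wall)
  → r_4 = 0.4041

ranges = [0.7000, 2.8600, 4.1223, 0.4041]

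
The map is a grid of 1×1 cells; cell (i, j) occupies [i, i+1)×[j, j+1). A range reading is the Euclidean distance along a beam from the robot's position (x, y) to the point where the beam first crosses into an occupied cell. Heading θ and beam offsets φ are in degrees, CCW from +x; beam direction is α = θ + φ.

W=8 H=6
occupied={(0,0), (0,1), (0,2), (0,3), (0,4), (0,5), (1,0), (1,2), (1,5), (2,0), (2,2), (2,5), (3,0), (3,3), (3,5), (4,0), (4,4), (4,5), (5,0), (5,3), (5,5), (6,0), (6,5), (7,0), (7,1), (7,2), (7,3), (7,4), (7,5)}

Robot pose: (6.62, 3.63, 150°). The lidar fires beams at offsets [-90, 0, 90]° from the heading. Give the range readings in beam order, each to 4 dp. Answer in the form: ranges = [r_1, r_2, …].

beam 1: φ=-90°, α=60°
  cosα=0.5000 sinα=0.8660 | (6,3) | tMaxX 0.7600 tMaxY 0.4272 | tΔX 2.0000 tΔY 1.1547
    t=0.4272 [y] (6,4)
    t=0.7600 [x] (7,4) — stop
  → r_1 = 0.7600
beam 2: φ=0°, α=150°
  cosα=-0.8660 sinα=0.5000 | (6,3) | tMaxX 0.7159 tMaxY 0.7400 | tΔX 1.1547 tΔY 2.0000
    t=0.7159 [x] (5,3) — stop
  → r_2 = 0.7159
beam 3: φ=90°, α=240°
  cosα=-0.5000 sinα=-0.8660 | (6,3) | tMaxX 1.2400 tMaxY 0.7275 | tΔX 2.0000 tΔY 1.1547
    t=0.7275 [y] (6,2)
    t=1.2400 [x] (5,2)
    t=1.8822 [y] (5,1)
    t=3.0369 [y] (5,0) — stop
  → r_3 = 3.0369

ranges = [0.7600, 0.7159, 3.0369]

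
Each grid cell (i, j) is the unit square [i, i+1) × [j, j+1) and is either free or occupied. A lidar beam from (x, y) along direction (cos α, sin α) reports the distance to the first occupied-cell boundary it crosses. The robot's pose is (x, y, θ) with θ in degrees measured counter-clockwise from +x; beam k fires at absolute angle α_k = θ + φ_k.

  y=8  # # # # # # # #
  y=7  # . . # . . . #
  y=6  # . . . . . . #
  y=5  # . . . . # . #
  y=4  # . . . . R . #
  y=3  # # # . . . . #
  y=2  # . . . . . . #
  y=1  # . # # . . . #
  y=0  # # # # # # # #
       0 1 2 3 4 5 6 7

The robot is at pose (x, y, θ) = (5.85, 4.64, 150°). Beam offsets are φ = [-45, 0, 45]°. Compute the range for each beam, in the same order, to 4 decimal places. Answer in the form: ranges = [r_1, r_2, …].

ranges = [0.3727, 0.7200, 2.9505]

beam 1: φ=-45°, α=105°
  direction (-0.2588, 0.9659); cell (5,4); t to first gridline: x 3.2841, y 0.3727 (then +3.8637 / +1.0353)
    (5,5) via y @ 0.3727  # hit
  → r_1 = 0.3727
beam 2: φ=0°, α=150°
  direction (-0.8660, 0.5000); cell (5,4); t to first gridline: x 0.9815, y 0.7200 (then +1.1547 / +2.0000)
    (5,5) via y @ 0.7200  # hit
  → r_2 = 0.7200
beam 3: φ=45°, α=195°
  direction (-0.9659, -0.2588); cell (5,4); t to first gridline: x 0.8800, y 2.4728 (then +1.0353 / +3.8637)
    (4,4) via x @ 0.8800
    (3,4) via x @ 1.9153
    (3,3) via y @ 2.4728
    (2,3) via x @ 2.9505  # hit
  → r_3 = 2.9505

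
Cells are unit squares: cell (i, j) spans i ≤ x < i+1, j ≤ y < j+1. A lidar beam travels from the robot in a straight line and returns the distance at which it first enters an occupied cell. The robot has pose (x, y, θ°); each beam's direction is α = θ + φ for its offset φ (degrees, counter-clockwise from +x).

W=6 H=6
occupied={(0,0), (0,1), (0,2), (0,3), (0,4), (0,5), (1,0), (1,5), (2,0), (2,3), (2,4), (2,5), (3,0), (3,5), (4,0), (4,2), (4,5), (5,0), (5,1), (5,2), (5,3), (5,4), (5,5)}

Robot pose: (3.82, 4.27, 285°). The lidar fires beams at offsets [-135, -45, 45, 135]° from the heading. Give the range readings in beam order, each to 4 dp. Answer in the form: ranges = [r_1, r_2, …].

beam 1: φ=-135°, α=150°
  dir = (cos 150°, sin 150°) = (-0.8660, 0.5000); from cell (3,4)
  next x-line at t=0.9469, next y-line at t=1.4600; Δt_x=1.1547, Δt_y=2.0000
    x: enter (2,4) at t=0.9469 ← occupied
  → r_1 = 0.9469
beam 2: φ=-45°, α=240°
  dir = (cos 240°, sin 240°) = (-0.5000, -0.8660); from cell (3,4)
  next x-line at t=1.6400, next y-line at t=0.3118; Δt_x=2.0000, Δt_y=1.1547
    y: enter (3,3) at t=0.3118
    y: enter (3,2) at t=1.4665
    x: enter (2,2) at t=1.6400
    y: enter (2,1) at t=2.6212
    x: enter (1,1) at t=3.6400
    y: enter (1,0) at t=3.7759 ← occupied
  → r_2 = 3.7759
beam 3: φ=45°, α=330°
  dir = (cos 330°, sin 330°) = (0.8660, -0.5000); from cell (3,4)
  next x-line at t=0.2078, next y-line at t=0.5400; Δt_x=1.1547, Δt_y=2.0000
    x: enter (4,4) at t=0.2078
    y: enter (4,3) at t=0.5400
    x: enter (5,3) at t=1.3625 ← occupied
  → r_3 = 1.3625
beam 4: φ=135°, α=60°
  dir = (cos 60°, sin 60°) = (0.5000, 0.8660); from cell (3,4)
  next x-line at t=0.3600, next y-line at t=0.8429; Δt_x=2.0000, Δt_y=1.1547
    x: enter (4,4) at t=0.3600
    y: enter (4,5) at t=0.8429 ← occupied
  → r_4 = 0.8429

ranges = [0.9469, 3.7759, 1.3625, 0.8429]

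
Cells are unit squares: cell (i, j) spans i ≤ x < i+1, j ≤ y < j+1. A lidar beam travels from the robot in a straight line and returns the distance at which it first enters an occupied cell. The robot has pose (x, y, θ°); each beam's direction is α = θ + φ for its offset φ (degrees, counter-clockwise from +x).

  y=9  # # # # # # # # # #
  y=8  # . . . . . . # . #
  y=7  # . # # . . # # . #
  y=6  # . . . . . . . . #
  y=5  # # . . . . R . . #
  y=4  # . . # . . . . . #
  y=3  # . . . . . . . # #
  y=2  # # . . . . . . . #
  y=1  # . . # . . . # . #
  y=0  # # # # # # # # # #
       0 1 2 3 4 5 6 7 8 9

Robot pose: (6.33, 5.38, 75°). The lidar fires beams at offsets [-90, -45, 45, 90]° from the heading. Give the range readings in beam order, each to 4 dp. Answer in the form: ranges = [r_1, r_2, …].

ranges = [2.7642, 3.0831, 4.1800, 5.5180]

beam 1: φ=-90°, α=345°
  cosα=0.9659 sinα=-0.2588 | (6,5) | tMaxX 0.6936 tMaxY 1.4682 | tΔX 1.0353 tΔY 3.8637
    t=0.6936 [x] (7,5)
    t=1.4682 [y] (7,4)
    t=1.7289 [x] (8,4)
    t=2.7642 [x] (9,4) — stop
  → r_1 = 2.7642
beam 2: φ=-45°, α=30°
  cosα=0.8660 sinα=0.5000 | (6,5) | tMaxX 0.7736 tMaxY 1.2400 | tΔX 1.1547 tΔY 2.0000
    t=0.7736 [x] (7,5)
    t=1.2400 [y] (7,6)
    t=1.9283 [x] (8,6)
    t=3.0831 [x] (9,6) — stop
  → r_2 = 3.0831
beam 3: φ=45°, α=120°
  cosα=-0.5000 sinα=0.8660 | (6,5) | tMaxX 0.6600 tMaxY 0.7159 | tΔX 2.0000 tΔY 1.1547
    t=0.6600 [x] (5,5)
    t=0.7159 [y] (5,6)
    t=1.8706 [y] (5,7)
    t=2.6600 [x] (4,7)
    t=3.0253 [y] (4,8)
    t=4.1800 [y] (4,9) — stop
  → r_3 = 4.1800
beam 4: φ=90°, α=165°
  cosα=-0.9659 sinα=0.2588 | (6,5) | tMaxX 0.3416 tMaxY 2.3955 | tΔX 1.0353 tΔY 3.8637
    t=0.3416 [x] (5,5)
    t=1.3769 [x] (4,5)
    t=2.3955 [y] (4,6)
    t=2.4122 [x] (3,6)
    t=3.4475 [x] (2,6)
    t=4.4827 [x] (1,6)
    t=5.5180 [x] (0,6) — stop
  → r_4 = 5.5180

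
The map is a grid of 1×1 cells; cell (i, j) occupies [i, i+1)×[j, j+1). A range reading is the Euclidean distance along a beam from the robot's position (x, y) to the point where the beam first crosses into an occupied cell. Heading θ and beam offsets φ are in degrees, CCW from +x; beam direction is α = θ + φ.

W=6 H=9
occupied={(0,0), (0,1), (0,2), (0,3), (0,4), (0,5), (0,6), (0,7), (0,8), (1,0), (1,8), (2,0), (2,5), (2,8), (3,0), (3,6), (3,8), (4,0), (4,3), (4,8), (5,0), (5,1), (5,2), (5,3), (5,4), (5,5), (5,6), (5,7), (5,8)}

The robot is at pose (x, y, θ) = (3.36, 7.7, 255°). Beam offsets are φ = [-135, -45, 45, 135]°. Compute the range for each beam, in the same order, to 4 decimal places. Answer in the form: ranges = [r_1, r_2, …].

ranges = [0.3464, 2.7251, 0.8083, 0.6000]

beam 1: φ=-135°, α=120°
  dir = (cos 120°, sin 120°) = (-0.5000, 0.8660); from cell (3,7)
  next x-line at t=0.7200, next y-line at t=0.3464; Δt_x=2.0000, Δt_y=1.1547
    y: enter (3,8) at t=0.3464 ← occupied
  → r_1 = 0.3464
beam 2: φ=-45°, α=210°
  dir = (cos 210°, sin 210°) = (-0.8660, -0.5000); from cell (3,7)
  next x-line at t=0.4157, next y-line at t=1.4000; Δt_x=1.1547, Δt_y=2.0000
    x: enter (2,7) at t=0.4157
    y: enter (2,6) at t=1.4000
    x: enter (1,6) at t=1.5704
    x: enter (0,6) at t=2.7251 ← occupied
  → r_2 = 2.7251
beam 3: φ=45°, α=300°
  dir = (cos 300°, sin 300°) = (0.5000, -0.8660); from cell (3,7)
  next x-line at t=1.2800, next y-line at t=0.8083; Δt_x=2.0000, Δt_y=1.1547
    y: enter (3,6) at t=0.8083 ← occupied
  → r_3 = 0.8083
beam 4: φ=135°, α=30°
  dir = (cos 30°, sin 30°) = (0.8660, 0.5000); from cell (3,7)
  next x-line at t=0.7390, next y-line at t=0.6000; Δt_x=1.1547, Δt_y=2.0000
    y: enter (3,8) at t=0.6000 ← occupied
  → r_4 = 0.6000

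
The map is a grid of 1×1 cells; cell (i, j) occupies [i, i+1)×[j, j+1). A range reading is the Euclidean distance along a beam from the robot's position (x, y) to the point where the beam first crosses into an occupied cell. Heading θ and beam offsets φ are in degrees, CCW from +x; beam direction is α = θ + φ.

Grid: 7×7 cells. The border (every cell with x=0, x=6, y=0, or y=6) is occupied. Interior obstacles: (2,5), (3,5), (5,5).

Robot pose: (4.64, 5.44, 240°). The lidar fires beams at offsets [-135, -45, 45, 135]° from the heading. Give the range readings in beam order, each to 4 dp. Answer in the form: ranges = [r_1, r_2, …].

ranges = [0.5798, 0.6626, 4.5966, 0.3727]

beam 1: φ=-135°, α=105°
  dir = (cos 105°, sin 105°) = (-0.2588, 0.9659); from cell (4,5)
  next x-line at t=2.4728, next y-line at t=0.5798; Δt_x=3.8637, Δt_y=1.0353
    y: enter (4,6) at t=0.5798 ← occupied
  → r_1 = 0.5798
beam 2: φ=-45°, α=195°
  dir = (cos 195°, sin 195°) = (-0.9659, -0.2588); from cell (4,5)
  next x-line at t=0.6626, next y-line at t=1.7000; Δt_x=1.0353, Δt_y=3.8637
    x: enter (3,5) at t=0.6626 ← occupied
  → r_2 = 0.6626
beam 3: φ=45°, α=285°
  dir = (cos 285°, sin 285°) = (0.2588, -0.9659); from cell (4,5)
  next x-line at t=1.3909, next y-line at t=0.4555; Δt_x=3.8637, Δt_y=1.0353
    y: enter (4,4) at t=0.4555
    x: enter (5,4) at t=1.3909
    y: enter (5,3) at t=1.4908
    y: enter (5,2) at t=2.5261
    y: enter (5,1) at t=3.5614
    y: enter (5,0) at t=4.5966 ← occupied
  → r_3 = 4.5966
beam 4: φ=135°, α=15°
  dir = (cos 15°, sin 15°) = (0.9659, 0.2588); from cell (4,5)
  next x-line at t=0.3727, next y-line at t=2.1637; Δt_x=1.0353, Δt_y=3.8637
    x: enter (5,5) at t=0.3727 ← occupied
  → r_4 = 0.3727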